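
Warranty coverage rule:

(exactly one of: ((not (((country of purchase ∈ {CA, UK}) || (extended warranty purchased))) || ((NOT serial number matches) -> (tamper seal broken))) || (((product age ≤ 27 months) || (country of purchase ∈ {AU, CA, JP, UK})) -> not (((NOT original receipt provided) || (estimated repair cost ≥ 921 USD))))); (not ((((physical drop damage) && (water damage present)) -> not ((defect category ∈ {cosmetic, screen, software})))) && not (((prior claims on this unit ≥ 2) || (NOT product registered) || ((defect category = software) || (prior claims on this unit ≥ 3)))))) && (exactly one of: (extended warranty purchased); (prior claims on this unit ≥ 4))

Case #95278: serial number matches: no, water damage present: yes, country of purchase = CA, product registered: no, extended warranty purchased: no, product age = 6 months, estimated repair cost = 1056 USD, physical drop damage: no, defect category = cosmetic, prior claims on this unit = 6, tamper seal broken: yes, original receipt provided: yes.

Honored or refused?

Honored

Atomic conditions:
  country of purchase ∈ {CA, UK}: CA is in the set → true
  extended warranty purchased: no → false
  NOT serial number matches: no → true
  tamper seal broken: yes → true
  product age ≤ 27 months: 6 ≤ 27 is true
  country of purchase ∈ {AU, CA, JP, UK}: CA is in the set → true
  NOT original receipt provided: yes → false
  estimated repair cost ≥ 921 USD: 1056 ≥ 921 is true
  physical drop damage: no → false
  water damage present: yes → true
  defect category ∈ {cosmetic, screen, software}: cosmetic is in the set → true
  prior claims on this unit ≥ 2: 6 ≥ 2 is true
  NOT product registered: no → true
  defect category = software: cosmetic == software is false
  prior claims on this unit ≥ 3: 6 ≥ 3 is true
  prior claims on this unit ≥ 4: 6 ≥ 4 is true
Combine:
[1.1.1.1.1] true OR false = true
[1.1.1.1] NOT true = false
[1.1.1.2] true → true = true
[1.1.1] false OR true = true
[1.1.2.1] true OR true = true
[1.1.2.2.1] false OR true = true
[1.1.2.2] NOT true = false
[1.1.2] true → false = false
[1.1] true OR false = true
[1.2.1.1.1] false AND true = false
[1.2.1.1.2] NOT true = false
[1.2.1.1] false → false (antecedent false ⇒ implication holds) = true
[1.2.1] NOT true = false
[1.2.2.1.3] false OR true = true
[1.2.2.1] true OR true OR true = true
[1.2.2] NOT true = false
[1.2] false AND false = false
[1] exactly-one(true, false) = true
[2] exactly-one(false, true) = true
[root] true AND true = true
Overall: true → honored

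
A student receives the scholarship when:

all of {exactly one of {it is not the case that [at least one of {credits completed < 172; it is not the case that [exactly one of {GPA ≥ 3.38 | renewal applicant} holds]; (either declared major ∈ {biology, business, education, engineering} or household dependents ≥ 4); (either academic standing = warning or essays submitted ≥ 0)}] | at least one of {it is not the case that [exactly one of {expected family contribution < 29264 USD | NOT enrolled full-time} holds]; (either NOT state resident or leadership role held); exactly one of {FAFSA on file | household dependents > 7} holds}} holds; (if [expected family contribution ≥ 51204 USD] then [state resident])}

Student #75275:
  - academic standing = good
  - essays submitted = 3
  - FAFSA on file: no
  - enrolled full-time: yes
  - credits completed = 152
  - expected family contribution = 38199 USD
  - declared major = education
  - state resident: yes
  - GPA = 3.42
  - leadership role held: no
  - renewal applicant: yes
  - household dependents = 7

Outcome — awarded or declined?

Atomic conditions:
  credits completed < 172: 152 < 172 is true
  GPA ≥ 3.38: 3.42 ≥ 3.38 is true
  renewal applicant: yes → true
  declared major ∈ {biology, business, education, engineering}: education is in the set → true
  household dependents ≥ 4: 7 ≥ 4 is true
  academic standing = warning: good == warning is false
  essays submitted ≥ 0: 3 ≥ 0 is true
  expected family contribution < 29264 USD: 38199 < 29264 is false
  NOT enrolled full-time: yes → false
  NOT state resident: yes → false
  leadership role held: no → false
  FAFSA on file: no → false
  household dependents > 7: 7 > 7 is false
  expected family contribution ≥ 51204 USD: 38199 ≥ 51204 is false
  state resident: yes → true
Combine:
[1.1.1.2.1] exactly-one(true, true) = false
[1.1.1.2] NOT false = true
[1.1.1.3] true OR true = true
[1.1.1.4] false OR true = true
[1.1.1] true OR true OR true OR true = true
[1.1] NOT true = false
[1.2.1.1] exactly-one(false, false) = false
[1.2.1] NOT false = true
[1.2.2] false OR false = false
[1.2.3] exactly-one(false, false) = false
[1.2] true OR false OR false = true
[1] exactly-one(false, true) = true
[2] false → true (antecedent false ⇒ implication holds) = true
[root] true AND true = true
Overall: true → awarded

Awarded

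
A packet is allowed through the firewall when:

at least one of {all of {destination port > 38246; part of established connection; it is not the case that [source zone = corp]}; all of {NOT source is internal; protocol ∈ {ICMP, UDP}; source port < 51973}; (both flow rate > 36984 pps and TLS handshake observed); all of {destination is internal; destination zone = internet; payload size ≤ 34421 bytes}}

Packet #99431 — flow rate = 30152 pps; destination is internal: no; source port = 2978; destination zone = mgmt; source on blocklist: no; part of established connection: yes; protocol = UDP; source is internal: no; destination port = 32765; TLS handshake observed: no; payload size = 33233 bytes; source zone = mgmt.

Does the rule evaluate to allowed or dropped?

Allowed

Atomic conditions:
  destination port > 38246: 32765 > 38246 is false
  part of established connection: yes → true
  source zone = corp: mgmt == corp is false
  NOT source is internal: no → true
  protocol ∈ {ICMP, UDP}: UDP is in the set → true
  source port < 51973: 2978 < 51973 is true
  flow rate > 36984 pps: 30152 > 36984 is false
  TLS handshake observed: no → false
  destination is internal: no → false
  destination zone = internet: mgmt == internet is false
  payload size ≤ 34421 bytes: 33233 ≤ 34421 is true
Combine:
[1.3] NOT false = true
[1] false AND true AND true = false
[2] true AND true AND true = true
[3] false AND false = false
[4] false AND false AND true = false
[root] false OR true OR false OR false = true
Overall: true → allowed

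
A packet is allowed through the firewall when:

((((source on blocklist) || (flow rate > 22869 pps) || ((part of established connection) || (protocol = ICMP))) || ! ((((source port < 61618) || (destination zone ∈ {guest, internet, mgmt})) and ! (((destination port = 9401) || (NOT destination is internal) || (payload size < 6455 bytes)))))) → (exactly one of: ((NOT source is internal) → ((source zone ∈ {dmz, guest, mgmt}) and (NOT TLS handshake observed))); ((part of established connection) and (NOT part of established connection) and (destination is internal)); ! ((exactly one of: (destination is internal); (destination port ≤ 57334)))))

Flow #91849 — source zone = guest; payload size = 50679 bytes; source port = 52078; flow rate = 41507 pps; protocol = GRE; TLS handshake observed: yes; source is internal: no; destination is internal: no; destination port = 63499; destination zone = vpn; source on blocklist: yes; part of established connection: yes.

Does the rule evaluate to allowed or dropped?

Atomic conditions:
  source on blocklist: yes → true
  flow rate > 22869 pps: 41507 > 22869 is true
  part of established connection: yes → true
  protocol = ICMP: GRE == ICMP is false
  source port < 61618: 52078 < 61618 is true
  destination zone ∈ {guest, internet, mgmt}: vpn is not in the set → false
  destination port = 9401: 63499 == 9401 is false
  NOT destination is internal: no → true
  payload size < 6455 bytes: 50679 < 6455 is false
  NOT source is internal: no → true
  source zone ∈ {dmz, guest, mgmt}: guest is in the set → true
  NOT TLS handshake observed: yes → false
  NOT part of established connection: yes → false
  destination is internal: no → false
  destination port ≤ 57334: 63499 ≤ 57334 is false
Combine:
[1.1.3] true OR false = true
[1.1] true OR true OR true = true
[1.2.1.1] true OR false = true
[1.2.1.2.1] false OR true OR false = true
[1.2.1.2] NOT true = false
[1.2.1] true AND false = false
[1.2] NOT false = true
[1] true OR true = true
[2.1.2] true AND false = false
[2.1] true → false = false
[2.2] true AND false AND false = false
[2.3.1] exactly-one(false, false) = false
[2.3] NOT false = true
[2] exactly-one(false, false, true) = true
[root] true → true = true
Overall: true → allowed

Allowed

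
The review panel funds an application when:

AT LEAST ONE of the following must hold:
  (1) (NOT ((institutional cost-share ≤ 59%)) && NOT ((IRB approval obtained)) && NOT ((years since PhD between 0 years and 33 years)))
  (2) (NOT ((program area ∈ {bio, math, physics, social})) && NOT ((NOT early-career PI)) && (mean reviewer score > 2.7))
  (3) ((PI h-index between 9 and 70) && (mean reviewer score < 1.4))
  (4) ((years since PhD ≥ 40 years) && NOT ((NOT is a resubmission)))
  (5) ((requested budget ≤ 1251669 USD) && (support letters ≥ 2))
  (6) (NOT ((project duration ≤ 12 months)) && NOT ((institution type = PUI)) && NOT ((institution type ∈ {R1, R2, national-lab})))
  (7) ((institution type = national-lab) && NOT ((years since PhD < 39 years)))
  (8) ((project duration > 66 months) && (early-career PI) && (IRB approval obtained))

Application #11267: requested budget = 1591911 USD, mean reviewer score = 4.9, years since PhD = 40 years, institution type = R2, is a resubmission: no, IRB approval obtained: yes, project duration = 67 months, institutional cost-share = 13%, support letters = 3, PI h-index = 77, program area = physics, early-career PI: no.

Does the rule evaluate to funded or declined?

Atomic conditions:
  institutional cost-share ≤ 59%: 13 ≤ 59 is true
  IRB approval obtained: yes → true
  years since PhD between 0 years and 33 years: 40 in [0, 33] is false
  program area ∈ {bio, math, physics, social}: physics is in the set → true
  NOT early-career PI: no → true
  mean reviewer score > 2.7: 4.9 > 2.7 is true
  PI h-index between 9 and 70: 77 in [9, 70] is false
  mean reviewer score < 1.4: 4.9 < 1.4 is false
  years since PhD ≥ 40 years: 40 ≥ 40 is true
  NOT is a resubmission: no → true
  requested budget ≤ 1251669 USD: 1591911 ≤ 1251669 is false
  support letters ≥ 2: 3 ≥ 2 is true
  project duration ≤ 12 months: 67 ≤ 12 is false
  institution type = PUI: R2 == PUI is false
  institution type ∈ {R1, R2, national-lab}: R2 is in the set → true
  institution type = national-lab: R2 == national-lab is false
  years since PhD < 39 years: 40 < 39 is false
  project duration > 66 months: 67 > 66 is true
  early-career PI: no → false
Combine:
[1.1] NOT true = false
[1.2] NOT true = false
[1.3] NOT false = true
[1] false AND false AND true = false
[2.1] NOT true = false
[2.2] NOT true = false
[2] false AND false AND true = false
[3] false AND false = false
[4.2] NOT true = false
[4] true AND false = false
[5] false AND true = false
[6.1] NOT false = true
[6.2] NOT false = true
[6.3] NOT true = false
[6] true AND true AND false = false
[7.2] NOT false = true
[7] false AND true = false
[8] true AND false AND true = false
[root] false OR false OR false OR false OR false OR false OR false OR false = false
Overall: false → declined

Declined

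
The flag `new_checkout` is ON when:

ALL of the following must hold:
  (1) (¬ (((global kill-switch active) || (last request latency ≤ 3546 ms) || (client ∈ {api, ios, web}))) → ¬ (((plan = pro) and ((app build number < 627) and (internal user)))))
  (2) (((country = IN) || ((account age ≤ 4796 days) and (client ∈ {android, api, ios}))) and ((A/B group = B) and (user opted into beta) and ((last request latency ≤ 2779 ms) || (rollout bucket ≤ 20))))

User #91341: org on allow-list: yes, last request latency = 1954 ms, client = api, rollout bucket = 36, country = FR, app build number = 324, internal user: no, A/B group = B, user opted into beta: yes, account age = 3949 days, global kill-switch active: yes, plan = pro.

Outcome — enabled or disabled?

Atomic conditions:
  global kill-switch active: yes → true
  last request latency ≤ 3546 ms: 1954 ≤ 3546 is true
  client ∈ {api, ios, web}: api is in the set → true
  plan = pro: pro == pro is true
  app build number < 627: 324 < 627 is true
  internal user: no → false
  country = IN: FR == IN is false
  account age ≤ 4796 days: 3949 ≤ 4796 is true
  client ∈ {android, api, ios}: api is in the set → true
  A/B group = B: B == B is true
  user opted into beta: yes → true
  last request latency ≤ 2779 ms: 1954 ≤ 2779 is true
  rollout bucket ≤ 20: 36 ≤ 20 is false
Combine:
[1.1.1] true OR true OR true = true
[1.1] NOT true = false
[1.2.1.2] true AND false = false
[1.2.1] true AND false = false
[1.2] NOT false = true
[1] false → true (antecedent false ⇒ implication holds) = true
[2.1.2] true AND true = true
[2.1] false OR true = true
[2.2.3] true OR false = true
[2.2] true AND true AND true = true
[2] true AND true = true
[root] true AND true = true
Overall: true → enabled

Enabled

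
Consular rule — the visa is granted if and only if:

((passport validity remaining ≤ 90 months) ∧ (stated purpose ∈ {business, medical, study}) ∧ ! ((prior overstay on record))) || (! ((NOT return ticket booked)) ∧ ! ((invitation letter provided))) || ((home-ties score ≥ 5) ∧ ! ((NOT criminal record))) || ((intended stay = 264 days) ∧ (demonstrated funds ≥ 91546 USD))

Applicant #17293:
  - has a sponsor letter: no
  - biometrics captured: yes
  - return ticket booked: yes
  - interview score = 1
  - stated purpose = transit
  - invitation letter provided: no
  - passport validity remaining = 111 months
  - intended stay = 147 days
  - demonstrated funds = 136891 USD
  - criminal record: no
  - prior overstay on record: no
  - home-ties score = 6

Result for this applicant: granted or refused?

Atomic conditions:
  passport validity remaining ≤ 90 months: 111 ≤ 90 is false
  stated purpose ∈ {business, medical, study}: transit is not in the set → false
  prior overstay on record: no → false
  NOT return ticket booked: yes → false
  invitation letter provided: no → false
  home-ties score ≥ 5: 6 ≥ 5 is true
  NOT criminal record: no → true
  intended stay = 264 days: 147 == 264 is false
  demonstrated funds ≥ 91546 USD: 136891 ≥ 91546 is true
Combine:
[1.3] NOT false = true
[1] false AND false AND true = false
[2.1] NOT false = true
[2.2] NOT false = true
[2] true AND true = true
[3.2] NOT true = false
[3] true AND false = false
[4] false AND true = false
[root] false OR true OR false OR false = true
Overall: true → granted

Granted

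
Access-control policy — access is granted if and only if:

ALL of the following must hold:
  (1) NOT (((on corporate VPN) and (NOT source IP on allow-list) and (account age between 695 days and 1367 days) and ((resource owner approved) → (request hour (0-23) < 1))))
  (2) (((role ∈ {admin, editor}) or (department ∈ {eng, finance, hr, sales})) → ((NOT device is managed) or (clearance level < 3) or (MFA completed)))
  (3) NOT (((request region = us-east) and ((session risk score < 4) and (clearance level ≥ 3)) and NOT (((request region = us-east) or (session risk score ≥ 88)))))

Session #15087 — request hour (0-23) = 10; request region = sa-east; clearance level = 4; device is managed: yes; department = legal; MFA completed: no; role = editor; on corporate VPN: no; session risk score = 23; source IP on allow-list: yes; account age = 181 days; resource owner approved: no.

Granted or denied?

Atomic conditions:
  on corporate VPN: no → false
  NOT source IP on allow-list: yes → false
  account age between 695 days and 1367 days: 181 in [695, 1367] is false
  resource owner approved: no → false
  request hour (0-23) < 1: 10 < 1 is false
  role ∈ {admin, editor}: editor is in the set → true
  department ∈ {eng, finance, hr, sales}: legal is not in the set → false
  NOT device is managed: yes → false
  clearance level < 3: 4 < 3 is false
  MFA completed: no → false
  request region = us-east: sa-east == us-east is false
  session risk score < 4: 23 < 4 is false
  clearance level ≥ 3: 4 ≥ 3 is true
  session risk score ≥ 88: 23 ≥ 88 is false
Combine:
[1.1.4] false → false (antecedent false ⇒ implication holds) = true
[1.1] false AND false AND false AND true = false
[1] NOT false = true
[2.1] true OR false = true
[2.2] false OR false OR false = false
[2] true → false = false
[3.1.2] false AND true = false
[3.1.3.1] false OR false = false
[3.1.3] NOT false = true
[3.1] false AND false AND true = false
[3] NOT false = true
[root] true AND false AND true = false
Overall: false → denied

Denied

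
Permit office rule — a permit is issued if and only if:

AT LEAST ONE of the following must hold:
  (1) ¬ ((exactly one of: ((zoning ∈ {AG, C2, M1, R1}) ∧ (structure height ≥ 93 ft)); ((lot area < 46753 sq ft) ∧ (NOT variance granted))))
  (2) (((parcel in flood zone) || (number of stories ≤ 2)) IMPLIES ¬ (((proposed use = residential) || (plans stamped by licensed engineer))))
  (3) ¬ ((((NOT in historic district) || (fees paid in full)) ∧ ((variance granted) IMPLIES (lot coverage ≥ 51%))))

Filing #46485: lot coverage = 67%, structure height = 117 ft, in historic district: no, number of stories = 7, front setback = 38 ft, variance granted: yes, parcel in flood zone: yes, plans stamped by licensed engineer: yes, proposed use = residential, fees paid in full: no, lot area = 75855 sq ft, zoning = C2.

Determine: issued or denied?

Denied

Atomic conditions:
  zoning ∈ {AG, C2, M1, R1}: C2 is in the set → true
  structure height ≥ 93 ft: 117 ≥ 93 is true
  lot area < 46753 sq ft: 75855 < 46753 is false
  NOT variance granted: yes → false
  parcel in flood zone: yes → true
  number of stories ≤ 2: 7 ≤ 2 is false
  proposed use = residential: residential == residential is true
  plans stamped by licensed engineer: yes → true
  NOT in historic district: no → true
  fees paid in full: no → false
  variance granted: yes → true
  lot coverage ≥ 51%: 67 ≥ 51 is true
Combine:
[1.1.1] true AND true = true
[1.1.2] false AND false = false
[1.1] exactly-one(true, false) = true
[1] NOT true = false
[2.1] true OR false = true
[2.2.1] true OR true = true
[2.2] NOT true = false
[2] true → false = false
[3.1.1] true OR false = true
[3.1.2] true → true = true
[3.1] true AND true = true
[3] NOT true = false
[root] false OR false OR false = false
Overall: false → denied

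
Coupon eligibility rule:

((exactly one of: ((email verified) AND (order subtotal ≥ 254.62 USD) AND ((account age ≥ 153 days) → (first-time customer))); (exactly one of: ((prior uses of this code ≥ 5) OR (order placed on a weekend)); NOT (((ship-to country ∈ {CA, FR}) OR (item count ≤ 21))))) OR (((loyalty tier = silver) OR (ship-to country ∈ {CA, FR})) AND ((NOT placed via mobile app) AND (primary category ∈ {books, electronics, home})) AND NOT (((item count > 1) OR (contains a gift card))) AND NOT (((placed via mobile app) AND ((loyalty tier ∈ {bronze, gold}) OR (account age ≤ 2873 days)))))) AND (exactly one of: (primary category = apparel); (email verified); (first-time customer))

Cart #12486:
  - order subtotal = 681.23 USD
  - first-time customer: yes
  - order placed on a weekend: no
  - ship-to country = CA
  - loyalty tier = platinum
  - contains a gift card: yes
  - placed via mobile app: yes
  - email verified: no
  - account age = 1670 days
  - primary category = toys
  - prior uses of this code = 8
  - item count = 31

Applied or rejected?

Applied

Atomic conditions:
  email verified: no → false
  order subtotal ≥ 254.62 USD: 681.23 ≥ 254.62 is true
  account age ≥ 153 days: 1670 ≥ 153 is true
  first-time customer: yes → true
  prior uses of this code ≥ 5: 8 ≥ 5 is true
  order placed on a weekend: no → false
  ship-to country ∈ {CA, FR}: CA is in the set → true
  item count ≤ 21: 31 ≤ 21 is false
  loyalty tier = silver: platinum == silver is false
  NOT placed via mobile app: yes → false
  primary category ∈ {books, electronics, home}: toys is not in the set → false
  item count > 1: 31 > 1 is true
  contains a gift card: yes → true
  placed via mobile app: yes → true
  loyalty tier ∈ {bronze, gold}: platinum is not in the set → false
  account age ≤ 2873 days: 1670 ≤ 2873 is true
  primary category = apparel: toys == apparel is false
Combine:
[1.1.1.3] true → true = true
[1.1.1] false AND true AND true = false
[1.1.2.1] true OR false = true
[1.1.2.2.1] true OR false = true
[1.1.2.2] NOT true = false
[1.1.2] exactly-one(true, false) = true
[1.1] exactly-one(false, true) = true
[1.2.1] false OR true = true
[1.2.2] false AND false = false
[1.2.3.1] true OR true = true
[1.2.3] NOT true = false
[1.2.4.1.2] false OR true = true
[1.2.4.1] true AND true = true
[1.2.4] NOT true = false
[1.2] true AND false AND false AND false = false
[1] true OR false = true
[2] exactly-one(false, false, true) = true
[root] true AND true = true
Overall: true → applied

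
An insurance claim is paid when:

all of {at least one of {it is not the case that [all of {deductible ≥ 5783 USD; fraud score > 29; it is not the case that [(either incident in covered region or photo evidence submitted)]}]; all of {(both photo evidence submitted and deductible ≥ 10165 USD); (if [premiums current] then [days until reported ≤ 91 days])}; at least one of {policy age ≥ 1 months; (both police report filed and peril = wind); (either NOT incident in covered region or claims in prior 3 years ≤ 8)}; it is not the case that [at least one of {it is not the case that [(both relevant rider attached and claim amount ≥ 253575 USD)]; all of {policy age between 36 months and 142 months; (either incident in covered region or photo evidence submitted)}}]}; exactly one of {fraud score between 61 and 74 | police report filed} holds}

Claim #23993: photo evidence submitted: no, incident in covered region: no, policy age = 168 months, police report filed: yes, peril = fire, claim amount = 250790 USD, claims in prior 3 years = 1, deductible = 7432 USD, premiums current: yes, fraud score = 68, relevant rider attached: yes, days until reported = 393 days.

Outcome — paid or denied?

Denied

Atomic conditions:
  deductible ≥ 5783 USD: 7432 ≥ 5783 is true
  fraud score > 29: 68 > 29 is true
  incident in covered region: no → false
  photo evidence submitted: no → false
  deductible ≥ 10165 USD: 7432 ≥ 10165 is false
  premiums current: yes → true
  days until reported ≤ 91 days: 393 ≤ 91 is false
  policy age ≥ 1 months: 168 ≥ 1 is true
  police report filed: yes → true
  peril = wind: fire == wind is false
  NOT incident in covered region: no → true
  claims in prior 3 years ≤ 8: 1 ≤ 8 is true
  relevant rider attached: yes → true
  claim amount ≥ 253575 USD: 250790 ≥ 253575 is false
  policy age between 36 months and 142 months: 168 in [36, 142] is false
  fraud score between 61 and 74: 68 in [61, 74] is true
Combine:
[1.1.1.3.1] false OR false = false
[1.1.1.3] NOT false = true
[1.1.1] true AND true AND true = true
[1.1] NOT true = false
[1.2.1] false AND false = false
[1.2.2] true → false = false
[1.2] false AND false = false
[1.3.2] true AND false = false
[1.3.3] true OR true = true
[1.3] true OR false OR true = true
[1.4.1.1.1] true AND false = false
[1.4.1.1] NOT false = true
[1.4.1.2.2] false OR false = false
[1.4.1.2] false AND false = false
[1.4.1] true OR false = true
[1.4] NOT true = false
[1] false OR false OR true OR false = true
[2] exactly-one(true, true) = false
[root] true AND false = false
Overall: false → denied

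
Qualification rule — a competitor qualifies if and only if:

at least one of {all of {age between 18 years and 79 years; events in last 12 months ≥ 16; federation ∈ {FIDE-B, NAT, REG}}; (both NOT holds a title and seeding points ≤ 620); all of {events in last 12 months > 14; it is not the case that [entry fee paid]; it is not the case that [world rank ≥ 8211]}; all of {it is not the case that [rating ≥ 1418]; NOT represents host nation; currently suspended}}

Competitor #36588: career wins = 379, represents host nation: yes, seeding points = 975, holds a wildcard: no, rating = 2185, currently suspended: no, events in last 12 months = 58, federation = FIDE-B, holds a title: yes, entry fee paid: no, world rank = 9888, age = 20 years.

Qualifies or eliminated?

Atomic conditions:
  age between 18 years and 79 years: 20 in [18, 79] is true
  events in last 12 months ≥ 16: 58 ≥ 16 is true
  federation ∈ {FIDE-B, NAT, REG}: FIDE-B is in the set → true
  NOT holds a title: yes → false
  seeding points ≤ 620: 975 ≤ 620 is false
  events in last 12 months > 14: 58 > 14 is true
  entry fee paid: no → false
  world rank ≥ 8211: 9888 ≥ 8211 is true
  rating ≥ 1418: 2185 ≥ 1418 is true
  NOT represents host nation: yes → false
  currently suspended: no → false
Combine:
[1] true AND true AND true = true
[2] false AND false = false
[3.2] NOT false = true
[3.3] NOT true = false
[3] true AND true AND false = false
[4.1] NOT true = false
[4] false AND false AND false = false
[root] true OR false OR false OR false = true
Overall: true → qualifies

Qualifies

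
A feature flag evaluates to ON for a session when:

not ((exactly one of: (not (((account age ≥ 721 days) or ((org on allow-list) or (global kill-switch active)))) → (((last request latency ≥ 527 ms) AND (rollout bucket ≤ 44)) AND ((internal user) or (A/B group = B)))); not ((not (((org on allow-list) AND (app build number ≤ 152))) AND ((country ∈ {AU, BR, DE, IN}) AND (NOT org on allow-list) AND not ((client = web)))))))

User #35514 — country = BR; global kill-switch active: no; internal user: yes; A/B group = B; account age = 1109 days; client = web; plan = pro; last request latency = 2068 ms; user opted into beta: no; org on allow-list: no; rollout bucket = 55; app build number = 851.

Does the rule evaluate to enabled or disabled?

Atomic conditions:
  account age ≥ 721 days: 1109 ≥ 721 is true
  org on allow-list: no → false
  global kill-switch active: no → false
  last request latency ≥ 527 ms: 2068 ≥ 527 is true
  rollout bucket ≤ 44: 55 ≤ 44 is false
  internal user: yes → true
  A/B group = B: B == B is true
  app build number ≤ 152: 851 ≤ 152 is false
  country ∈ {AU, BR, DE, IN}: BR is in the set → true
  NOT org on allow-list: no → true
  client = web: web == web is true
Combine:
[1.1.1.1.2] false OR false = false
[1.1.1.1] true OR false = true
[1.1.1] NOT true = false
[1.1.2.1] true AND false = false
[1.1.2.2] true OR true = true
[1.1.2] false AND true = false
[1.1] false → false (antecedent false ⇒ implication holds) = true
[1.2.1.1.1] false AND false = false
[1.2.1.1] NOT false = true
[1.2.1.2.3] NOT true = false
[1.2.1.2] true AND true AND false = false
[1.2.1] true AND false = false
[1.2] NOT false = true
[1] exactly-one(true, true) = false
[root] NOT false = true
Overall: true → enabled

Enabled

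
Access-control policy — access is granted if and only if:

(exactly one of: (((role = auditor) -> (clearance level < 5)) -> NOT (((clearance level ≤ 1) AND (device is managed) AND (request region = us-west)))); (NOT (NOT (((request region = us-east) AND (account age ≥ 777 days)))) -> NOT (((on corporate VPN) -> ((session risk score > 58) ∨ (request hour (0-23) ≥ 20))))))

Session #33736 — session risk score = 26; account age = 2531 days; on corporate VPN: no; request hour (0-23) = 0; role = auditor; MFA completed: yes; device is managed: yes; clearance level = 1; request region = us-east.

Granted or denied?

Granted

Atomic conditions:
  role = auditor: auditor == auditor is true
  clearance level < 5: 1 < 5 is true
  clearance level ≤ 1: 1 ≤ 1 is true
  device is managed: yes → true
  request region = us-west: us-east == us-west is false
  request region = us-east: us-east == us-east is true
  account age ≥ 777 days: 2531 ≥ 777 is true
  on corporate VPN: no → false
  session risk score > 58: 26 > 58 is false
  request hour (0-23) ≥ 20: 0 ≥ 20 is false
Combine:
[1.1] true → true = true
[1.2.1] true AND true AND false = false
[1.2] NOT false = true
[1] true → true = true
[2.1.1.1] true AND true = true
[2.1.1] NOT true = false
[2.1] NOT false = true
[2.2.1.2] false OR false = false
[2.2.1] false → false (antecedent false ⇒ implication holds) = true
[2.2] NOT true = false
[2] true → false = false
[root] exactly-one(true, false) = true
Overall: true → granted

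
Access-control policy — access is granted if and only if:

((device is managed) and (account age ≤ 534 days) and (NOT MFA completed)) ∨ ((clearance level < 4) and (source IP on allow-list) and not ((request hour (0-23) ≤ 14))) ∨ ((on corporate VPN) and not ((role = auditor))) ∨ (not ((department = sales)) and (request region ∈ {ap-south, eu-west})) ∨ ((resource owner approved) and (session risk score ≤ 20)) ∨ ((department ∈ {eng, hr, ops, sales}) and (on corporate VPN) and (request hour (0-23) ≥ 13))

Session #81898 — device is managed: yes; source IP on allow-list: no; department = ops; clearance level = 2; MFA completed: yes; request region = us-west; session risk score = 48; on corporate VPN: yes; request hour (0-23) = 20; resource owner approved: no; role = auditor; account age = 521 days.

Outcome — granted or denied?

Granted

Atomic conditions:
  device is managed: yes → true
  account age ≤ 534 days: 521 ≤ 534 is true
  NOT MFA completed: yes → false
  clearance level < 4: 2 < 4 is true
  source IP on allow-list: no → false
  request hour (0-23) ≤ 14: 20 ≤ 14 is false
  on corporate VPN: yes → true
  role = auditor: auditor == auditor is true
  department = sales: ops == sales is false
  request region ∈ {ap-south, eu-west}: us-west is not in the set → false
  resource owner approved: no → false
  session risk score ≤ 20: 48 ≤ 20 is false
  department ∈ {eng, hr, ops, sales}: ops is in the set → true
  request hour (0-23) ≥ 13: 20 ≥ 13 is true
Combine:
[1] true AND true AND false = false
[2.3] NOT false = true
[2] true AND false AND true = false
[3.2] NOT true = false
[3] true AND false = false
[4.1] NOT false = true
[4] true AND false = false
[5] false AND false = false
[6] true AND true AND true = true
[root] false OR false OR false OR false OR false OR true = true
Overall: true → granted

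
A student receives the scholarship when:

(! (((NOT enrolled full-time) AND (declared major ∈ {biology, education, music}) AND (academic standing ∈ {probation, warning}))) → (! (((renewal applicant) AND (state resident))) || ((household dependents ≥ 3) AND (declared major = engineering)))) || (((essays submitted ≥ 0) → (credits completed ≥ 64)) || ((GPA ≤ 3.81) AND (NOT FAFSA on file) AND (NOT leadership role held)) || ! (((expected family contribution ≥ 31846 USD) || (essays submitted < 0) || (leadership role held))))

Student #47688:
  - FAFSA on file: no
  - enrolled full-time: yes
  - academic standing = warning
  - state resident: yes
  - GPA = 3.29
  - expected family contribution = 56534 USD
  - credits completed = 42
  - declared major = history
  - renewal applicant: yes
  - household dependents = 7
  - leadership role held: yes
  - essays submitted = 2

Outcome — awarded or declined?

Declined

Atomic conditions:
  NOT enrolled full-time: yes → false
  declared major ∈ {biology, education, music}: history is not in the set → false
  academic standing ∈ {probation, warning}: warning is in the set → true
  renewal applicant: yes → true
  state resident: yes → true
  household dependents ≥ 3: 7 ≥ 3 is true
  declared major = engineering: history == engineering is false
  essays submitted ≥ 0: 2 ≥ 0 is true
  credits completed ≥ 64: 42 ≥ 64 is false
  GPA ≤ 3.81: 3.29 ≤ 3.81 is true
  NOT FAFSA on file: no → true
  NOT leadership role held: yes → false
  expected family contribution ≥ 31846 USD: 56534 ≥ 31846 is true
  essays submitted < 0: 2 < 0 is false
  leadership role held: yes → true
Combine:
[1.1.1] false AND false AND true = false
[1.1] NOT false = true
[1.2.1.1] true AND true = true
[1.2.1] NOT true = false
[1.2.2] true AND false = false
[1.2] false OR false = false
[1] true → false = false
[2.1] true → false = false
[2.2] true AND true AND false = false
[2.3.1] true OR false OR true = true
[2.3] NOT true = false
[2] false OR false OR false = false
[root] false OR false = false
Overall: false → declined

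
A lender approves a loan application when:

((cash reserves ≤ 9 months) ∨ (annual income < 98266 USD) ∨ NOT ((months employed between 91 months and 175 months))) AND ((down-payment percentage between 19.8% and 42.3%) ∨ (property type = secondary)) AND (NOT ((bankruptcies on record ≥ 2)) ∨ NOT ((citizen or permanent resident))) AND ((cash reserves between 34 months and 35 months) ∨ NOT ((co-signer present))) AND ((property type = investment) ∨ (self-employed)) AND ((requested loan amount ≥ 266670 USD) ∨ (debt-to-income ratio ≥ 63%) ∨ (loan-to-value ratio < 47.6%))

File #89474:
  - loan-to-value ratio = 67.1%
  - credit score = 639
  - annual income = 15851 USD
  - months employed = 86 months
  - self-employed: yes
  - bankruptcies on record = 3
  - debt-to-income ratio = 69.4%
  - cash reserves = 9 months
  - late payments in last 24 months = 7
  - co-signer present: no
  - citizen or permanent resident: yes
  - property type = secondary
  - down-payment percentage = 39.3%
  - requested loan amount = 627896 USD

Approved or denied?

Atomic conditions:
  cash reserves ≤ 9 months: 9 ≤ 9 is true
  annual income < 98266 USD: 15851 < 98266 is true
  months employed between 91 months and 175 months: 86 in [91, 175] is false
  down-payment percentage between 19.8% and 42.3%: 39.3 in [19.8, 42.3] is true
  property type = secondary: secondary == secondary is true
  bankruptcies on record ≥ 2: 3 ≥ 2 is true
  citizen or permanent resident: yes → true
  cash reserves between 34 months and 35 months: 9 in [34, 35] is false
  co-signer present: no → false
  property type = investment: secondary == investment is false
  self-employed: yes → true
  requested loan amount ≥ 266670 USD: 627896 ≥ 266670 is true
  debt-to-income ratio ≥ 63%: 69.4 ≥ 63 is true
  loan-to-value ratio < 47.6%: 67.1 < 47.6 is false
Combine:
[1.3] NOT false = true
[1] true OR true OR true = true
[2] true OR true = true
[3.1] NOT true = false
[3.2] NOT true = false
[3] false OR false = false
[4.2] NOT false = true
[4] false OR true = true
[5] false OR true = true
[6] true OR true OR false = true
[root] true AND true AND false AND true AND true AND true = false
Overall: false → denied

Denied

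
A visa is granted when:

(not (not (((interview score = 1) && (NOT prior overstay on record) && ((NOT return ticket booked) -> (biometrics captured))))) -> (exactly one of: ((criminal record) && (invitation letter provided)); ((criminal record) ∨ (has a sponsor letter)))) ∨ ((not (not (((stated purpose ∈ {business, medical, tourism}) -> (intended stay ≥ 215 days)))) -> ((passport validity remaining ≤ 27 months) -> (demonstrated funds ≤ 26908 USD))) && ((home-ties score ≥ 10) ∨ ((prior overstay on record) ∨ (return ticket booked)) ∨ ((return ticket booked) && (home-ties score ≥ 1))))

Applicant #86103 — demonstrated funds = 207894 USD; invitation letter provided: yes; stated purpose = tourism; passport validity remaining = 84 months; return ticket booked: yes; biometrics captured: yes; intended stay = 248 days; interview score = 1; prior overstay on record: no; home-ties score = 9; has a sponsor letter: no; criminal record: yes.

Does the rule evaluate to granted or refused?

Granted

Atomic conditions:
  interview score = 1: 1 == 1 is true
  NOT prior overstay on record: no → true
  NOT return ticket booked: yes → false
  biometrics captured: yes → true
  criminal record: yes → true
  invitation letter provided: yes → true
  has a sponsor letter: no → false
  stated purpose ∈ {business, medical, tourism}: tourism is in the set → true
  intended stay ≥ 215 days: 248 ≥ 215 is true
  passport validity remaining ≤ 27 months: 84 ≤ 27 is false
  demonstrated funds ≤ 26908 USD: 207894 ≤ 26908 is false
  home-ties score ≥ 10: 9 ≥ 10 is false
  prior overstay on record: no → false
  return ticket booked: yes → true
  home-ties score ≥ 1: 9 ≥ 1 is true
Combine:
[1.1.1.1.3] false → true (antecedent false ⇒ implication holds) = true
[1.1.1.1] true AND true AND true = true
[1.1.1] NOT true = false
[1.1] NOT false = true
[1.2.1] true AND true = true
[1.2.2] true OR false = true
[1.2] exactly-one(true, true) = false
[1] true → false = false
[2.1.1.1.1] true → true = true
[2.1.1.1] NOT true = false
[2.1.1] NOT false = true
[2.1.2] false → false (antecedent false ⇒ implication holds) = true
[2.1] true → true = true
[2.2.2] false OR true = true
[2.2.3] true AND true = true
[2.2] false OR true OR true = true
[2] true AND true = true
[root] false OR true = true
Overall: true → granted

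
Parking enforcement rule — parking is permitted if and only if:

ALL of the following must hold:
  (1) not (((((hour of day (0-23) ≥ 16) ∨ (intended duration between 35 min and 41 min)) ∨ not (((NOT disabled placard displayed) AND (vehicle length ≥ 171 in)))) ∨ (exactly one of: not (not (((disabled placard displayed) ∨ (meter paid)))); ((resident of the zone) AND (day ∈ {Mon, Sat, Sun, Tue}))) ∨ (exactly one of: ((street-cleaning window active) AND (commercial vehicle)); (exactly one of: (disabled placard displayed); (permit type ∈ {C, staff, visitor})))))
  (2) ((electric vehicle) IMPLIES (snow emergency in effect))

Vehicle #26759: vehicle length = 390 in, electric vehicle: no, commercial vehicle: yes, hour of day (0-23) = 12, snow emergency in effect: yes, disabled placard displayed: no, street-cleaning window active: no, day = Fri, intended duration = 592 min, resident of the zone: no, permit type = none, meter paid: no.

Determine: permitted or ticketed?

Permitted

Atomic conditions:
  hour of day (0-23) ≥ 16: 12 ≥ 16 is false
  intended duration between 35 min and 41 min: 592 in [35, 41] is false
  NOT disabled placard displayed: no → true
  vehicle length ≥ 171 in: 390 ≥ 171 is true
  disabled placard displayed: no → false
  meter paid: no → false
  resident of the zone: no → false
  day ∈ {Mon, Sat, Sun, Tue}: Fri is not in the set → false
  street-cleaning window active: no → false
  commercial vehicle: yes → true
  permit type ∈ {C, staff, visitor}: none is not in the set → false
  electric vehicle: no → false
  snow emergency in effect: yes → true
Combine:
[1.1.1.1] false OR false = false
[1.1.1.2.1] true AND true = true
[1.1.1.2] NOT true = false
[1.1.1] false OR false = false
[1.1.2.1.1.1] false OR false = false
[1.1.2.1.1] NOT false = true
[1.1.2.1] NOT true = false
[1.1.2.2] false AND false = false
[1.1.2] exactly-one(false, false) = false
[1.1.3.1] false AND true = false
[1.1.3.2] exactly-one(false, false) = false
[1.1.3] exactly-one(false, false) = false
[1.1] false OR false OR false = false
[1] NOT false = true
[2] false → true (antecedent false ⇒ implication holds) = true
[root] true AND true = true
Overall: true → permitted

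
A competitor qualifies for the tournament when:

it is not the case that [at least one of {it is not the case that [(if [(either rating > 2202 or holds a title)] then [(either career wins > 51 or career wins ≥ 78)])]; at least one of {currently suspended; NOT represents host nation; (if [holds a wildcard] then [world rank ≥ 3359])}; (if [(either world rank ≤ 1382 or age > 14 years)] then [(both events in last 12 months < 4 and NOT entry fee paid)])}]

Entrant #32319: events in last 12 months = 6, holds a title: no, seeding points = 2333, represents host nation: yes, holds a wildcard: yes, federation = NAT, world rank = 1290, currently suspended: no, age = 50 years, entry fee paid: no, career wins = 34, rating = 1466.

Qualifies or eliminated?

Atomic conditions:
  rating > 2202: 1466 > 2202 is false
  holds a title: no → false
  career wins > 51: 34 > 51 is false
  career wins ≥ 78: 34 ≥ 78 is false
  currently suspended: no → false
  NOT represents host nation: yes → false
  holds a wildcard: yes → true
  world rank ≥ 3359: 1290 ≥ 3359 is false
  world rank ≤ 1382: 1290 ≤ 1382 is true
  age > 14 years: 50 > 14 is true
  events in last 12 months < 4: 6 < 4 is false
  NOT entry fee paid: no → true
Combine:
[1.1.1.1] false OR false = false
[1.1.1.2] false OR false = false
[1.1.1] false → false (antecedent false ⇒ implication holds) = true
[1.1] NOT true = false
[1.2.3] true → false = false
[1.2] false OR false OR false = false
[1.3.1] true OR true = true
[1.3.2] false AND true = false
[1.3] true → false = false
[1] false OR false OR false = false
[root] NOT false = true
Overall: true → qualifies

Qualifies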